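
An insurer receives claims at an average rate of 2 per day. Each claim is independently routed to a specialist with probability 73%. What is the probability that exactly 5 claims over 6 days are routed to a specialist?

0.0674

Thinning: the claims that are routed to a specialist themselves form a Poisson process with rate 0.73 × 2 = 1.46 per day.
Over the interval, μ = 1.46 × 6 = 8.76 (6 days).
P(N = 5) = e^(−8.76) · 8.76^5/5! ≈ 0.0674.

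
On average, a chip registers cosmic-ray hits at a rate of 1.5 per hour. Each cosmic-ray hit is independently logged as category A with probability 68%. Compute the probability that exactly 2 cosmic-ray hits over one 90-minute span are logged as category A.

Thinning: the cosmic-ray hits that are logged as category A themselves form a Poisson process with rate 0.68 × 1.5 = 1.02 per hour.
Over the interval, μ = 1.02 × 1.5 = 1.53 (a 90-minute span = 1.5 hours).
P(N = 2) = e^(−1.53) · 1.53^2/2! ≈ 0.2534.

0.2534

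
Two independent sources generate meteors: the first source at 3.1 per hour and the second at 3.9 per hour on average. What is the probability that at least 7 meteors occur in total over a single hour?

Independent Poisson processes superpose: combined rate λ = 3.1 + 3.9 = 7 per hour.
So μ = 7.
P(N ≥ 7) = 1 − P(N ≤ 6) ≈ 0.5503.

0.5503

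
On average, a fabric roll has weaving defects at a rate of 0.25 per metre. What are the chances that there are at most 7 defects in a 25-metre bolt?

0.7089

Over the interval, μ = 0.25 × 25 = 6.25 (a 25-metre bolt = 25 metres).
P(N ≤ 7) = Σ_{j=0}^{7} e^(−μ) μ^j/j! ≈ 0.7089.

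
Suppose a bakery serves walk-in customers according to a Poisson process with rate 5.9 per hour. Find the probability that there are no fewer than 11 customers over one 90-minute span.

Over the interval, μ = 5.9 × 1.5 = 8.85 (a 90-minute span = 1.5 hours).
P(N ≥ 11) = 1 − P(N ≤ 10) = 1 − Σ_{j=0}^{10} e^(−μ) μ^j/j! ≈ 0.2764.

0.2764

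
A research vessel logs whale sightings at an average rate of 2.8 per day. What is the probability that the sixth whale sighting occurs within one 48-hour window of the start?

0.4881

Over the interval, μ = 2.8 × 2 = 5.6 (a 48-hour window = 2 days).
The sixth arrival falls in the interval iff at least 6 events occur there: P(S_6 ≤ t) = P(N ≥ 6) = 1 − P(N ≤ 5) ≈ 0.4881.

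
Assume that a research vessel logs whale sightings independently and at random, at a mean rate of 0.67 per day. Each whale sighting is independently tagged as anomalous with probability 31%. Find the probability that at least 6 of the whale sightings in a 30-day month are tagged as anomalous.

Thinning: the whale sightings that are tagged as anomalous themselves form a Poisson process with rate 0.31 × 0.67 = 0.2077 per day.
Over the interval, μ = 0.2077 × 30 = 6.231 (a 30-day month = 30 days).
P(N ≥ 6) = 1 − P(N ≤ 5) ≈ 0.5907.

0.5907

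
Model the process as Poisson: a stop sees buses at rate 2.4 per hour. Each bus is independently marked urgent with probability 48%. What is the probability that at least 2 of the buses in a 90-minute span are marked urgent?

Thinning: the buses that are marked urgent themselves form a Poisson process with rate 0.48 × 2.4 = 1.152 per hour.
Over the interval, μ = 1.152 × 1.5 = 1.728 (a 90-minute span = 1.5 hours).
P(N ≥ 2) = 1 − P(N ≤ 1) ≈ 0.5154.

0.5154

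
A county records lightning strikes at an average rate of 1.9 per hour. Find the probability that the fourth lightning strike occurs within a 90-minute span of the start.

Over the interval, μ = 1.9 × 1.5 = 2.85 (a 90-minute span = 1.5 hours).
The fourth arrival falls in the interval iff at least 4 events occur there: P(S_4 ≤ t) = P(N ≥ 4) = 1 − P(N ≤ 3) ≈ 0.3192.

0.3192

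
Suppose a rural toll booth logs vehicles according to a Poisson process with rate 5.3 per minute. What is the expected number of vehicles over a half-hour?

159

E[N] = λt = 5.3 × 30 = 159 (a half-hour = 30 minutes).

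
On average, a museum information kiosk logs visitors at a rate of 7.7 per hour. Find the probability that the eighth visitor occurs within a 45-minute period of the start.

0.2257

Over the interval, μ = 7.7 × 0.75 = 5.775 (a 45-minute period = 0.75 hours).
The eighth arrival falls in the interval iff at least 8 events occur there: P(S_8 ≤ t) = P(N ≥ 8) = 1 − P(N ≤ 7) ≈ 0.2257.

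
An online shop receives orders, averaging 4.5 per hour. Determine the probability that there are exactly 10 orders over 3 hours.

0.0760

Over the interval, μ = 4.5 × 3 = 13.5 (3 hours).
P(N = 10) = e^(−μ) μ^10/10! = e^(−13.5) · 13.5^10/3628800 ≈ 0.0760.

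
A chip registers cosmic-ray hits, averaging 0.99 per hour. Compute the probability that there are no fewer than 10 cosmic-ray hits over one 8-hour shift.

Over the interval, μ = 0.99 × 8 = 7.92 (an 8-hour shift = 8 hours).
P(N ≥ 10) = 1 − P(N ≤ 9) = 1 − Σ_{j=0}^{9} e^(−μ) μ^j/j! ≈ 0.2735.

0.2735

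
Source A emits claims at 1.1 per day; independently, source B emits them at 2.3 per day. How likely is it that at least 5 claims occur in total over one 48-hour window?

Independent Poisson processes superpose: combined rate λ = 1.1 + 2.3 = 3.4 per day.
Over the interval, μ = 3.4 × 2 = 6.8 (a 48-hour window = 2 days).
P(N ≥ 5) = 1 − P(N ≤ 4) ≈ 0.8080.

0.8080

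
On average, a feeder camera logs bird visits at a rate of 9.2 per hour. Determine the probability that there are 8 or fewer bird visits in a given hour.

0.4296

With mean μ = 9.2 per hour,
P(N ≤ 8) = Σ_{j=0}^{8} e^(−μ) μ^j/j! ≈ 0.4296.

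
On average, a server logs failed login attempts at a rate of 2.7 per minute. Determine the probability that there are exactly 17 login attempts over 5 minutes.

0.0633

Over the interval, μ = 2.7 × 5 = 13.5 (5 minutes).
P(N = 17) = e^(−μ) μ^17/17! = e^(−13.5) · 13.5^17/355687428096000 ≈ 0.0633.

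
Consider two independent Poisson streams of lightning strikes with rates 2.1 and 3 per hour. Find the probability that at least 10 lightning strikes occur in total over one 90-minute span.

Independent Poisson processes superpose: combined rate λ = 2.1 + 3 = 5.1 per hour.
Over the interval, μ = 5.1 × 1.5 = 7.65 (a 90-minute span = 1.5 hours).
P(N ≥ 10) = 1 − P(N ≤ 9) ≈ 0.2410.

0.2410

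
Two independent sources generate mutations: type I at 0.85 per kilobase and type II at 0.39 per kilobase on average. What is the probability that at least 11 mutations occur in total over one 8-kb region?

0.4070

Independent Poisson processes superpose: combined rate λ = 0.85 + 0.39 = 1.24 per kilobase.
Over the interval, μ = 1.24 × 8 = 9.92 (an 8-kb region = 8 kilobases).
P(N ≥ 11) = 1 − P(N ≤ 10) ≈ 0.4070.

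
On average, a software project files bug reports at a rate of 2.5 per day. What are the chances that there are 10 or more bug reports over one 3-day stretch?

Over the interval, μ = 2.5 × 3 = 7.5 (a 3-day stretch = 3 days).
P(N ≥ 10) = 1 − P(N ≤ 9) = 1 − Σ_{j=0}^{9} e^(−μ) μ^j/j! ≈ 0.2236.

0.2236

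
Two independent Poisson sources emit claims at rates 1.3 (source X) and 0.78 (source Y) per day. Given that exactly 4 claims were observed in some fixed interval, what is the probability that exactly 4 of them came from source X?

0.1526

Given the total, each event is independently from source X with probability p = λ_X/(λ_X+λ_Y) = 1.3/2.08 = 0.6250.
So K ~ Binomial(4, 1.3/2.08): P(K = 4) = C(4,4) · (1.3/2.08)^4 · (0.78/2.08)^0 ≈ 0.1526.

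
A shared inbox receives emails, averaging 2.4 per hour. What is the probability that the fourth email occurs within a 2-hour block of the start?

Over the interval, μ = 2.4 × 2 = 4.8 (a 2-hour block = 2 hours).
The fourth arrival falls in the interval iff at least 4 events occur there: P(S_4 ≤ t) = P(N ≥ 4) = 1 − P(N ≤ 3) ≈ 0.7058.

0.7058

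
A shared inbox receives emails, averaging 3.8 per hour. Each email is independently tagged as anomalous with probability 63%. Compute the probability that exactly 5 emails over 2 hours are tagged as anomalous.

Thinning: the emails that are tagged as anomalous themselves form a Poisson process with rate 0.63 × 3.8 = 2.394 per hour.
Over the interval, μ = 2.394 × 2 = 4.788 (2 hours).
P(N = 5) = e^(−4.788) · 4.788^5/5! ≈ 0.1747.

0.1747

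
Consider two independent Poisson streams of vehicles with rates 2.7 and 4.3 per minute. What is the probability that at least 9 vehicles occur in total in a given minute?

0.2709

Independent Poisson processes superpose: combined rate λ = 2.7 + 4.3 = 7 per minute.
So μ = 7.
P(N ≥ 9) = 1 − P(N ≤ 8) ≈ 0.2709.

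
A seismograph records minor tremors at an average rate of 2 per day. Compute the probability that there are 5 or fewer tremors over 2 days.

Over the interval, μ = 2 × 2 = 4 (2 days).
P(N ≤ 5) = Σ_{j=0}^{5} e^(−μ) μ^j/j! ≈ 0.7851.

0.7851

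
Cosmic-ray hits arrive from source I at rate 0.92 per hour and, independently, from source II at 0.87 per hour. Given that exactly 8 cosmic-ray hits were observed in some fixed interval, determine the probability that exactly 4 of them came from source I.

Given the total, each event is independently from source I with probability p = λ_I/(λ_I+λ_II) = 0.92/1.79 ≈ 0.5140.
So K ~ Binomial(8, 0.92/1.79): P(K = 4) = C(8,4) · (0.92/1.79)^4 · (0.87/1.79)^4 ≈ 0.2726.

0.2726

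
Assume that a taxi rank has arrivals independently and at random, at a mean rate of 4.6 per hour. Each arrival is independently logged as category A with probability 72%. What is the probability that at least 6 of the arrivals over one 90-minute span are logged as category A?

Thinning: the arrivals that are logged as category A themselves form a Poisson process with rate 0.72 × 4.6 = 3.312 per hour.
Over the interval, μ = 3.312 × 1.5 = 4.968 (a 90-minute span = 1.5 hours).
P(N ≥ 6) = 1 − P(N ≤ 5) ≈ 0.3784.

0.3784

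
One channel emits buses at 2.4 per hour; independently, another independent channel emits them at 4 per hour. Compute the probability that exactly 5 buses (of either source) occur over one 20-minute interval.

Independent Poisson processes superpose: combined rate λ = 2.4 + 4 = 6.4 per hour.
Over the interval, μ = 6.4 × 1/3 ≈ 2.13333 (a 20-minute interval = 1/3 hours).
P(N = 5) = e^(−2.13333) · 2.13333^5/5! ≈ 0.0436.

0.0436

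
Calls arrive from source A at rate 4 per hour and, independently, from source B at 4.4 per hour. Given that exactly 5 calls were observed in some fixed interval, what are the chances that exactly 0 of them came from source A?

Given the total, each event is independently from source A with probability p = λ_A/(λ_A+λ_B) = 4/8.4 ≈ 0.4762.
So K ~ Binomial(5, 4/8.4): P(K = 0) = C(5,0) · (4/8.4)^0 · (4.4/8.4)^5 ≈ 0.0394.

0.0394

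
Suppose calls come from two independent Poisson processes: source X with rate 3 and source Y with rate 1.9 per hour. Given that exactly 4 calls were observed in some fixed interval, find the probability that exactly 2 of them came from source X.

0.3382

Given the total, each event is independently from source X with probability p = λ_X/(λ_X+λ_Y) = 3/4.9 ≈ 0.6122.
So K ~ Binomial(4, 3/4.9): P(K = 2) = C(4,2) · (3/4.9)^2 · (1.9/4.9)^2 ≈ 0.3382.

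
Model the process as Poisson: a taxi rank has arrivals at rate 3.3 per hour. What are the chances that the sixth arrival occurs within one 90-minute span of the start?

Over the interval, μ = 3.3 × 1.5 = 4.95 (a 90-minute span = 1.5 hours).
The sixth arrival falls in the interval iff at least 6 events occur there: P(S_6 ≤ t) = P(N ≥ 6) = 1 − P(N ≤ 5) ≈ 0.3753.

0.3753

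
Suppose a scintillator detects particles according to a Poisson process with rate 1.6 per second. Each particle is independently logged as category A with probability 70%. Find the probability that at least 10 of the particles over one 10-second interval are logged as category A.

Thinning: the particles that are logged as category A themselves form a Poisson process with rate 0.7 × 1.6 = 1.12 per second.
Over the interval, μ = 1.12 × 10 = 11.2 (a 10-second interval = 10 seconds).
P(N ≥ 10) = 1 − P(N ≤ 9) ≈ 0.6808.

0.6808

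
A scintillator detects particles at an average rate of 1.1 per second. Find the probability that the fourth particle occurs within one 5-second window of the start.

Over the interval, μ = 1.1 × 5 = 5.5 (a 5-second window = 5 seconds).
The fourth arrival falls in the interval iff at least 4 events occur there: P(S_4 ≤ t) = P(N ≥ 4) = 1 − P(N ≤ 3) ≈ 0.7983.

0.7983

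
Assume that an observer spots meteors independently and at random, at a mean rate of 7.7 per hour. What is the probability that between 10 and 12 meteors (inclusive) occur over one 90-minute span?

0.3434

Over the interval, μ = 7.7 × 1.5 = 11.55 (a 90-minute span = 1.5 hours).
P(10 ≤ N ≤ 12) = Σ_{j=10}^{12} e^(−11.55) · 11.55^j/j! ≈ 0.3434.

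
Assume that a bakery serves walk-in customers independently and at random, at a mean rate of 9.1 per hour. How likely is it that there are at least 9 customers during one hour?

0.5574

With mean μ = 9.1 per hour,
P(N ≥ 9) = 1 − P(N ≤ 8) = 1 − Σ_{j=0}^{8} e^(−μ) μ^j/j! ≈ 0.5574.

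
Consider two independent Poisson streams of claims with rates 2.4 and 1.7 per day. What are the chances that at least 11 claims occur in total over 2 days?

Independent Poisson processes superpose: combined rate λ = 2.4 + 1.7 = 4.1 per day.
Over the interval, μ = 4.1 × 2 = 8.2 (2 days).
P(N ≥ 11) = 1 − P(N ≤ 10) ≈ 0.2045.

0.2045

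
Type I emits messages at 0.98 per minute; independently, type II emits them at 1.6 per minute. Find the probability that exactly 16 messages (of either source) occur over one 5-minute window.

0.0702

Independent Poisson processes superpose: combined rate λ = 0.98 + 1.6 = 2.58 per minute.
Over the interval, μ = 2.58 × 5 = 12.9 (a 5-minute window = 5 minutes).
P(N = 16) = e^(−12.9) · 12.9^16/16! ≈ 0.0702.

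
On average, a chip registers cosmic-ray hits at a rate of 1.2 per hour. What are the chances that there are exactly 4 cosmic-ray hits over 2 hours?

0.1254

Over the interval, μ = 1.2 × 2 = 2.4 (2 hours).
P(N = 4) = e^(−μ) μ^4/4! = e^(−2.4) · 2.4^4/24 ≈ 0.1254.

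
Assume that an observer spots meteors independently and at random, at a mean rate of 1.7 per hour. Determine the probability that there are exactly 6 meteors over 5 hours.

0.1066

Over the interval, μ = 1.7 × 5 = 8.5 (5 hours).
P(N = 6) = e^(−μ) μ^6/6! = e^(−8.5) · 8.5^6/720 ≈ 0.1066.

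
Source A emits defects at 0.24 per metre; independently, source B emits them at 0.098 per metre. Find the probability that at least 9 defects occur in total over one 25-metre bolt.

0.4700

Independent Poisson processes superpose: combined rate λ = 0.24 + 0.098 = 0.338 per metre.
Over the interval, μ = 0.338 × 25 = 8.45 (a 25-metre bolt = 25 metres).
P(N ≥ 9) = 1 − P(N ≤ 8) ≈ 0.4700.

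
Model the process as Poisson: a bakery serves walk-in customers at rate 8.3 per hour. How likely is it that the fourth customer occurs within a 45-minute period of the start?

Over the interval, μ = 8.3 × 0.75 = 6.225 (a 45-minute period = 0.75 hours).
The fourth arrival falls in the interval iff at least 4 events occur there: P(S_4 ≤ t) = P(N ≥ 4) = 1 − P(N ≤ 3) ≈ 0.8678.

0.8678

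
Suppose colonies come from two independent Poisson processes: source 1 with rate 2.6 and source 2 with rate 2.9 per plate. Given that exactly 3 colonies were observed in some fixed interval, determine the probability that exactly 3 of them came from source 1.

0.1056

Given the total, each event is independently from source 1 with probability p = λ_1/(λ_1+λ_2) = 2.6/5.5 ≈ 0.4727.
So K ~ Binomial(3, 2.6/5.5): P(K = 3) = C(3,3) · (2.6/5.5)^3 · (2.9/5.5)^0 ≈ 0.1056.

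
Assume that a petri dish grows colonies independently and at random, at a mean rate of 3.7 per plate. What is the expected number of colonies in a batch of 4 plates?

E[N] = λt = 3.7 × 4 = 14.8 (a batch of 4 plates = 4 plates).

14.8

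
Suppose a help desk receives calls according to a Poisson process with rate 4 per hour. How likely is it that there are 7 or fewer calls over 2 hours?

0.4530

Over the interval, μ = 4 × 2 = 8 (2 hours).
P(N ≤ 7) = Σ_{j=0}^{7} e^(−μ) μ^j/j! ≈ 0.4530.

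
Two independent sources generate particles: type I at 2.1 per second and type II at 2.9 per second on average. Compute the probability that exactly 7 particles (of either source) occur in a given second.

0.1044

Independent Poisson processes superpose: combined rate λ = 2.1 + 2.9 = 5 per second.
So μ = 5.
P(N = 7) = e^(−5) · 5^7/7! ≈ 0.1044.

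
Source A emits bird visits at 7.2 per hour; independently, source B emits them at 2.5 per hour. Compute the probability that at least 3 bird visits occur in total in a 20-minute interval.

0.6270

Independent Poisson processes superpose: combined rate λ = 7.2 + 2.5 = 9.7 per hour.
Over the interval, μ = 9.7 × 1/3 ≈ 3.23333 (a 20-minute interval = 1/3 hours).
P(N ≥ 3) = 1 − P(N ≤ 2) ≈ 0.6270.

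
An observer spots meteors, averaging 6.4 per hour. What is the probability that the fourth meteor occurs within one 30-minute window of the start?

0.3975

Over the interval, μ = 6.4 × 0.5 = 3.2 (a 30-minute window = 0.5 hours).
The fourth arrival falls in the interval iff at least 4 events occur there: P(S_4 ≤ t) = P(N ≥ 4) = 1 − P(N ≤ 3) ≈ 0.3975.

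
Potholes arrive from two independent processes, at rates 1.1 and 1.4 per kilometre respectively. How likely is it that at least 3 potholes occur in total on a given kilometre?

0.4562

Independent Poisson processes superpose: combined rate λ = 1.1 + 1.4 = 2.5 per kilometre.
So μ = 2.5.
P(N ≥ 3) = 1 − P(N ≤ 2) ≈ 0.4562.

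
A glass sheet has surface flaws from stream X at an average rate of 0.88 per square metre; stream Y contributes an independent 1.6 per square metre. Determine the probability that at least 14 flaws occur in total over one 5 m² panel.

0.3613

Independent Poisson processes superpose: combined rate λ = 0.88 + 1.6 = 2.48 per square metre.
Over the interval, μ = 2.48 × 5 = 12.4 (a 5 m² panel = 5 square metres).
P(N ≥ 14) = 1 − P(N ≤ 13) ≈ 0.3613.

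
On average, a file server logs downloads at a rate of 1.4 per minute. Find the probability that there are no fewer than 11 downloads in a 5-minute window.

0.0985

Over the interval, μ = 1.4 × 5 = 7 (a 5-minute window = 5 minutes).
P(N ≥ 11) = 1 − P(N ≤ 10) = 1 − Σ_{j=0}^{10} e^(−μ) μ^j/j! ≈ 0.0985.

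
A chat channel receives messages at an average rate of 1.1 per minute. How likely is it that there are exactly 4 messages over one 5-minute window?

Over the interval, μ = 1.1 × 5 = 5.5 (a 5-minute window = 5 minutes).
P(N = 4) = e^(−μ) μ^4/4! = e^(−5.5) · 5.5^4/24 ≈ 0.1558.

0.1558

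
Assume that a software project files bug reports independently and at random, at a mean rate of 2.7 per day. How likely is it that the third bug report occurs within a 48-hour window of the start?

0.9052

Over the interval, μ = 2.7 × 2 = 5.4 (a 48-hour window = 2 days).
The third arrival falls in the interval iff at least 3 events occur there: P(S_3 ≤ t) = P(N ≥ 3) = 1 − P(N ≤ 2) ≈ 0.9052.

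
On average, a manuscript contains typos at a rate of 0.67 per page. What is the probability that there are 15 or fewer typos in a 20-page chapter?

Over the interval, μ = 0.67 × 20 = 13.4 (a 20-page chapter = 20 pages).
P(N ≤ 15) = Σ_{j=0}^{15} e^(−μ) μ^j/j! ≈ 0.7272.

0.7272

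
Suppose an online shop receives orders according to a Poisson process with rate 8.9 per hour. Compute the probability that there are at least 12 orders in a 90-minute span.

Over the interval, μ = 8.9 × 1.5 = 13.35 (a 90-minute span = 1.5 hours).
P(N ≥ 12) = 1 − P(N ≤ 11) = 1 − Σ_{j=0}^{11} e^(−μ) μ^j/j! ≈ 0.6814.

0.6814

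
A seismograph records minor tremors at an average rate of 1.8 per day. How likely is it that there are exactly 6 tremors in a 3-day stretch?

0.1555

Over the interval, μ = 1.8 × 3 = 5.4 (a 3-day stretch = 3 days).
P(N = 6) = e^(−μ) μ^6/6! = e^(−5.4) · 5.4^6/720 ≈ 0.1555.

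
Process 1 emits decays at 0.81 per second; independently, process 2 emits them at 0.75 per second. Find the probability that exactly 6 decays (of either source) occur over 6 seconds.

Independent Poisson processes superpose: combined rate λ = 0.81 + 0.75 = 1.56 per second.
Over the interval, μ = 1.56 × 6 = 9.36 (6 seconds).
P(N = 6) = e^(−9.36) · 9.36^6/6! ≈ 0.0804.

0.0804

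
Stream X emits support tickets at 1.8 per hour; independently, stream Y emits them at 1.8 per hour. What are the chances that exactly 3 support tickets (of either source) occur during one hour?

Independent Poisson processes superpose: combined rate λ = 1.8 + 1.8 = 3.6 per hour.
So μ = 3.6.
P(N = 3) = e^(−3.6) · 3.6^3/3! ≈ 0.2125.

0.2125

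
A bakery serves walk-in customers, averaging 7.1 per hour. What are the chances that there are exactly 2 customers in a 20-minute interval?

0.2627

Over the interval, μ = 7.1 × 1/3 ≈ 2.36667 (a 20-minute interval = 1/3 hours).
P(N = 2) = e^(−μ) μ^2/2! = e^(−2.36667) · 2.36667^2/2 ≈ 0.2627.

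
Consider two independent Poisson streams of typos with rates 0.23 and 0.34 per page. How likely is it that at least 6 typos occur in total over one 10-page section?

0.5050

Independent Poisson processes superpose: combined rate λ = 0.23 + 0.34 = 0.57 per page.
Over the interval, μ = 0.57 × 10 = 5.7 (a 10-page section = 10 pages).
P(N ≥ 6) = 1 − P(N ≤ 5) ≈ 0.5050.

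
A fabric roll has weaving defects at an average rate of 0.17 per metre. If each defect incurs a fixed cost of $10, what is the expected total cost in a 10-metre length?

E[N] = 0.17 × 10 = 1.7 (a 10-metre length = 10 metres); E[cost] = 1.7 × $10 = $17.

$17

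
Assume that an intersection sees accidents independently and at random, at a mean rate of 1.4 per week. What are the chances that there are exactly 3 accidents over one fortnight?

0.2225

Over the interval, μ = 1.4 × 2 = 2.8 (a fortnight = 2 weeks).
P(N = 3) = e^(−μ) μ^3/3! = e^(−2.8) · 2.8^3/6 ≈ 0.2225.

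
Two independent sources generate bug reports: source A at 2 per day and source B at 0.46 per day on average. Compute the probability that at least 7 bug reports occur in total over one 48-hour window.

Independent Poisson processes superpose: combined rate λ = 2 + 0.46 = 2.46 per day.
Over the interval, μ = 2.46 × 2 = 4.92 (a 48-hour window = 2 days).
P(N ≥ 7) = 1 − P(N ≤ 6) ≈ 0.2262.

0.2262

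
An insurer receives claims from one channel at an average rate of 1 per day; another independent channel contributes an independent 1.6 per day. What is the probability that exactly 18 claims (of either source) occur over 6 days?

Independent Poisson processes superpose: combined rate λ = 1 + 1.6 = 2.6 per day.
Over the interval, μ = 2.6 × 6 = 15.6 (6 days).
P(N = 18) = e^(−15.6) · 15.6^18/18! ≈ 0.0785.

0.0785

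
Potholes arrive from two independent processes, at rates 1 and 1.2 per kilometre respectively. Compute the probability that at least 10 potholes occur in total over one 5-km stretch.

0.6595

Independent Poisson processes superpose: combined rate λ = 1 + 1.2 = 2.2 per kilometre.
Over the interval, μ = 2.2 × 5 = 11 (a 5-km stretch = 5 kilometres).
P(N ≥ 10) = 1 − P(N ≤ 9) ≈ 0.6595.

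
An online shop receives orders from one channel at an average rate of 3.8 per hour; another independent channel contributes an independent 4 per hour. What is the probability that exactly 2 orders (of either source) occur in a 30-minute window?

0.1539

Independent Poisson processes superpose: combined rate λ = 3.8 + 4 = 7.8 per hour.
Over the interval, μ = 7.8 × 0.5 = 3.9 (a 30-minute window = 0.5 hours).
P(N = 2) = e^(−3.9) · 3.9^2/2! ≈ 0.1539.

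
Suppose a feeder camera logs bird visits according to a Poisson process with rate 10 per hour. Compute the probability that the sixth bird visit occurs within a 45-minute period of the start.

Over the interval, μ = 10 × 0.75 = 7.5 (a 45-minute period = 0.75 hours).
The sixth arrival falls in the interval iff at least 6 events occur there: P(S_6 ≤ t) = P(N ≥ 6) = 1 − P(N ≤ 5) ≈ 0.7586.

0.7586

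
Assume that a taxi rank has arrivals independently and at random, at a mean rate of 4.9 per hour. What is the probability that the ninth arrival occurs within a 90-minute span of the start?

0.3175

Over the interval, μ = 4.9 × 1.5 = 7.35 (a 90-minute span = 1.5 hours).
The ninth arrival falls in the interval iff at least 9 events occur there: P(S_9 ≤ t) = P(N ≥ 9) = 1 − P(N ≤ 8) ≈ 0.3175.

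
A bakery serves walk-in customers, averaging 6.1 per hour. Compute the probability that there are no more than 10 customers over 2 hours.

Over the interval, μ = 6.1 × 2 = 12.2 (2 hours).
P(N ≤ 10) = Σ_{j=0}^{10} e^(−μ) μ^j/j! ≈ 0.3266.

0.3266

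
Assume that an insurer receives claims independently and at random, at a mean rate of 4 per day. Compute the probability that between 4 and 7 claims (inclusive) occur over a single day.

With mean μ = 4 per day,
P(4 ≤ N ≤ 7) = Σ_{j=4}^{7} e^(−4) · 4^j/j! ≈ 0.5154.

0.5154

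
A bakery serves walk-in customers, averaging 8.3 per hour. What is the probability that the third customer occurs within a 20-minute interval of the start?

0.5226

Over the interval, μ = 8.3 × 1/3 ≈ 2.76667 (a 20-minute interval = 1/3 hours).
The third arrival falls in the interval iff at least 3 events occur there: P(S_3 ≤ t) = P(N ≥ 3) = 1 − P(N ≤ 2) ≈ 0.5226.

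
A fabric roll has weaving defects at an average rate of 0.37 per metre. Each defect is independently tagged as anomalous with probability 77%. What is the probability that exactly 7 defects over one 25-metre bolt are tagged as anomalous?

Thinning: the defects that are tagged as anomalous themselves form a Poisson process with rate 0.77 × 0.37 = 0.2849 per metre.
Over the interval, μ = 0.2849 × 25 = 7.1225 (a 25-metre bolt = 25 metres).
P(N = 7) = e^(−7.1225) · 7.1225^7/7! ≈ 0.1488.

0.1488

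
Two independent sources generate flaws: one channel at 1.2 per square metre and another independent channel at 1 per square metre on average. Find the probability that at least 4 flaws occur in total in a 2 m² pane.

0.6406

Independent Poisson processes superpose: combined rate λ = 1.2 + 1 = 2.2 per square metre.
Over the interval, μ = 2.2 × 2 = 4.4 (a 2 m² pane = 2 square metres).
P(N ≥ 4) = 1 − P(N ≤ 3) ≈ 0.6406.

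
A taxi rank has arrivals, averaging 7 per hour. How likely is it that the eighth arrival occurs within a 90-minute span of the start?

Over the interval, μ = 7 × 1.5 = 10.5 (a 90-minute span = 1.5 hours).
The eighth arrival falls in the interval iff at least 8 events occur there: P(S_8 ≤ t) = P(N ≥ 8) = 1 − P(N ≤ 7) ≈ 0.8215.

0.8215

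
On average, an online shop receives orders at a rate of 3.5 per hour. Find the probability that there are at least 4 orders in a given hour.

0.4634

With mean μ = 3.5 per hour,
P(N ≥ 4) = 1 − P(N ≤ 3) = 1 − Σ_{j=0}^{3} e^(−μ) μ^j/j! ≈ 0.4634.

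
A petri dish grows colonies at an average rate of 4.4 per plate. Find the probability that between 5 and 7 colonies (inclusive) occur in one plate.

With mean μ = 4.4 per plate,
P(5 ≤ N ≤ 7) = Σ_{j=5}^{7} e^(−4.4) · 4.4^j/j! ≈ 0.3702.

0.3702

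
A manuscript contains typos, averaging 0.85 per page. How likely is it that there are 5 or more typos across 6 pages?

0.5769

Over the interval, μ = 0.85 × 6 = 5.1 (6 pages).
P(N ≥ 5) = 1 − P(N ≤ 4) = 1 − Σ_{j=0}^{4} e^(−μ) μ^j/j! ≈ 0.5769.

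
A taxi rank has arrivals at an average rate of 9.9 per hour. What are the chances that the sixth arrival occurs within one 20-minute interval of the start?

0.1171

Over the interval, μ = 9.9 × 1/3 = 3.3 (a 20-minute interval = 1/3 hours).
The sixth arrival falls in the interval iff at least 6 events occur there: P(S_6 ≤ t) = P(N ≥ 6) = 1 − P(N ≤ 5) ≈ 0.1171.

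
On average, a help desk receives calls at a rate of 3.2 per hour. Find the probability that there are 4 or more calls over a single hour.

With mean μ = 3.2 per hour,
P(N ≥ 4) = 1 − P(N ≤ 3) = 1 − Σ_{j=0}^{3} e^(−μ) μ^j/j! ≈ 0.3975.

0.3975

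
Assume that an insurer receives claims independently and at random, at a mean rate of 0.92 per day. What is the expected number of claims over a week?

6.44

E[N] = λt = 0.92 × 7 = 6.44 (a week = 7 days).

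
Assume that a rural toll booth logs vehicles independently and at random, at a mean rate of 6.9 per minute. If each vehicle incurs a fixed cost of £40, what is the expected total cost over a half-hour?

E[N] = 6.9 × 30 = 207 (a half-hour = 30 minutes); E[cost] = 207 × £40 = £8280.

£8280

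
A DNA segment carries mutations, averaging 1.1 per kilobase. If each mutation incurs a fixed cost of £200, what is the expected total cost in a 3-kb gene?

£660

E[N] = 1.1 × 3 = 3.3 (a 3-kb gene = 3 kilobases); E[cost] = 3.3 × £200 = £660.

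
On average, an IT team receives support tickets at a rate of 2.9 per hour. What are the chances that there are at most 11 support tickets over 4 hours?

Over the interval, μ = 2.9 × 4 = 11.6 (4 hours).
P(N ≤ 11) = Σ_{j=0}^{11} e^(−μ) μ^j/j! ≈ 0.5080.

0.5080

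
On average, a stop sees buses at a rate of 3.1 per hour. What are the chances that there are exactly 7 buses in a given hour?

With mean μ = 3.1 per hour,
P(N = 7) = e^(−μ) μ^7/7! = e^(−3.1) · 3.1^7/5040 ≈ 0.0246.

0.0246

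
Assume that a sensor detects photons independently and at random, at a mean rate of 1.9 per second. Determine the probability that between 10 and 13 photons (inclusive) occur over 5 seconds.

0.3763

Over the interval, μ = 1.9 × 5 = 9.5 (5 seconds).
P(10 ≤ N ≤ 13) = Σ_{j=10}^{13} e^(−9.5) · 9.5^j/j! ≈ 0.3763.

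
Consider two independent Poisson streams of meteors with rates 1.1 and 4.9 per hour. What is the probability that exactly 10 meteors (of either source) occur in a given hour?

0.0413

Independent Poisson processes superpose: combined rate λ = 1.1 + 4.9 = 6 per hour.
So μ = 6.
P(N = 10) = e^(−6) · 6^10/10! ≈ 0.0413.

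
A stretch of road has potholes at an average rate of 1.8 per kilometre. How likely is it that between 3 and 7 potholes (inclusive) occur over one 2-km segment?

Over the interval, μ = 1.8 × 2 = 3.6 (a 2-km segment = 2 kilometres).
P(3 ≤ N ≤ 7) = Σ_{j=3}^{7} e^(−3.6) · 3.6^j/j! ≈ 0.6665.

0.6665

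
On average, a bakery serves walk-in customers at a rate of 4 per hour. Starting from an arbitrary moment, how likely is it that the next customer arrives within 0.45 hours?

0.8347

Inter-arrival times are exponential with rate λ = 4 per hour.
P(T ≤ 0.45) = 1 − e^(−λt) = 1 − e^(−4 × 0.45) = 1 − e^(−1.8) ≈ 0.8347.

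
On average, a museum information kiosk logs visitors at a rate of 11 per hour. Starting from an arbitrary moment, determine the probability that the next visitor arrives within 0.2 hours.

Inter-arrival times are exponential with rate λ = 11 per hour.
P(T ≤ 0.2) = 1 − e^(−λt) = 1 − e^(−11 × 0.2) = 1 − e^(−2.2) ≈ 0.8892.

0.8892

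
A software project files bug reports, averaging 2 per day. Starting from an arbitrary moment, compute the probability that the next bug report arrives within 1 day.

Inter-arrival times are exponential with rate λ = 2 per day.
P(T ≤ 1) = 1 − e^(−λt) = 1 − e^(−2 × 1) = 1 − e^(−2) ≈ 0.8647.

0.8647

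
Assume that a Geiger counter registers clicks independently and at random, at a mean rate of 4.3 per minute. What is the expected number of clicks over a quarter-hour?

E[N] = λt = 4.3 × 15 = 64.5 (a quarter-hour = 15 minutes).

64.5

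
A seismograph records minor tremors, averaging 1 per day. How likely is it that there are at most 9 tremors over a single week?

Over the interval, μ = 1 × 7 = 7 (a week = 7 days).
P(N ≤ 9) = Σ_{j=0}^{9} e^(−μ) μ^j/j! ≈ 0.8305.

0.8305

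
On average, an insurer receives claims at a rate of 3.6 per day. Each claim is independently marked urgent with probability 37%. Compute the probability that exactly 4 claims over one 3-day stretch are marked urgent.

0.1954

Thinning: the claims that are marked urgent themselves form a Poisson process with rate 0.37 × 3.6 = 1.332 per day.
Over the interval, μ = 1.332 × 3 = 3.996 (a 3-day stretch = 3 days).
P(N = 4) = e^(−3.996) · 3.996^4/4! ≈ 0.1954.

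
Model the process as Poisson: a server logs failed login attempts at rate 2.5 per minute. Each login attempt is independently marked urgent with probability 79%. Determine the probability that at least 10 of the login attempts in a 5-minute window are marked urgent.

0.5263

Thinning: the login attempts that are marked urgent themselves form a Poisson process with rate 0.79 × 2.5 = 1.975 per minute.
Over the interval, μ = 1.975 × 5 = 9.875 (a 5-minute window = 5 minutes).
P(N ≥ 10) = 1 − P(N ≤ 9) ≈ 0.5263.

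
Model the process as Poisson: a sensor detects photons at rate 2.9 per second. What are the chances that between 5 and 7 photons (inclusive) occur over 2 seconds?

0.4583

Over the interval, μ = 2.9 × 2 = 5.8 (2 seconds).
P(5 ≤ N ≤ 7) = Σ_{j=5}^{7} e^(−5.8) · 5.8^j/j! ≈ 0.4583.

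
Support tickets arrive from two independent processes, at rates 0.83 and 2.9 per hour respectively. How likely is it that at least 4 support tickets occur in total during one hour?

0.5121

Independent Poisson processes superpose: combined rate λ = 0.83 + 2.9 = 3.73 per hour.
So μ = 3.73.
P(N ≥ 4) = 1 − P(N ≤ 3) ≈ 0.5121.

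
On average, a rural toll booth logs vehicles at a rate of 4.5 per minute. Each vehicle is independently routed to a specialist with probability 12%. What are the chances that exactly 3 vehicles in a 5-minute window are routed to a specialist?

0.2205

Thinning: the vehicles that are routed to a specialist themselves form a Poisson process with rate 0.12 × 4.5 = 0.54 per minute.
Over the interval, μ = 0.54 × 5 = 2.7 (a 5-minute window = 5 minutes).
P(N = 3) = e^(−2.7) · 2.7^3/3! ≈ 0.2205.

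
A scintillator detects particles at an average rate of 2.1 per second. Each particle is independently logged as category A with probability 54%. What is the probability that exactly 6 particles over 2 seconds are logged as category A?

Thinning: the particles that are logged as category A themselves form a Poisson process with rate 0.54 × 2.1 = 1.134 per second.
Over the interval, μ = 1.134 × 2 = 2.268 (2 seconds).
P(N = 6) = e^(−2.268) · 2.268^6/6! ≈ 0.0196.

0.0196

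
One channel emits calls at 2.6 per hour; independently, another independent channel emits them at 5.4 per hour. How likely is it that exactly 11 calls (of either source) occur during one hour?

Independent Poisson processes superpose: combined rate λ = 2.6 + 5.4 = 8 per hour.
So μ = 8.
P(N = 11) = e^(−8) · 8^11/11! ≈ 0.0722.

0.0722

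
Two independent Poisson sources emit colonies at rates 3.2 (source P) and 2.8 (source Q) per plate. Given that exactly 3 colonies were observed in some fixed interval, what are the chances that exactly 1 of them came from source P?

Given the total, each event is independently from source P with probability p = λ_P/(λ_P+λ_Q) = 3.2/6 ≈ 0.5333.
So K ~ Binomial(3, 3.2/6): P(K = 1) = C(3,1) · (3.2/6)^1 · (2.8/6)^2 ≈ 0.3484.

0.3484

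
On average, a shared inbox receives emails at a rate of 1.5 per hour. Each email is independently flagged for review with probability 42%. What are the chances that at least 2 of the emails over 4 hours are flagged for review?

Thinning: the emails that are flagged for review themselves form a Poisson process with rate 0.42 × 1.5 = 0.63 per hour.
Over the interval, μ = 0.63 × 4 = 2.52 (4 hours).
P(N ≥ 2) = 1 − P(N ≤ 1) ≈ 0.7168.

0.7168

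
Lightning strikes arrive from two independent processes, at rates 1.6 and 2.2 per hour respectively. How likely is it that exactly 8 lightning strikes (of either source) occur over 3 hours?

0.0792

Independent Poisson processes superpose: combined rate λ = 1.6 + 2.2 = 3.8 per hour.
Over the interval, μ = 3.8 × 3 = 11.4 (3 hours).
P(N = 8) = e^(−11.4) · 11.4^8/8! ≈ 0.0792.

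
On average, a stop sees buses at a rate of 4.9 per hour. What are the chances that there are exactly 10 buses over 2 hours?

0.1249

Over the interval, μ = 4.9 × 2 = 9.8 (2 hours).
P(N = 10) = e^(−μ) μ^10/10! = e^(−9.8) · 9.8^10/3628800 ≈ 0.1249.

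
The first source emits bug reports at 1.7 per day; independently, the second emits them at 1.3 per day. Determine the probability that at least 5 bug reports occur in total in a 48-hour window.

Independent Poisson processes superpose: combined rate λ = 1.7 + 1.3 = 3 per day.
Over the interval, μ = 3 × 2 = 6 (a 48-hour window = 2 days).
P(N ≥ 5) = 1 − P(N ≤ 4) ≈ 0.7149.

0.7149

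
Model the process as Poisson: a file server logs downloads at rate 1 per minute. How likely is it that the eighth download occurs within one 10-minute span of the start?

Over the interval, μ = 1 × 10 = 10 (a 10-minute span = 10 minutes).
The eighth arrival falls in the interval iff at least 8 events occur there: P(S_8 ≤ t) = P(N ≥ 8) = 1 − P(N ≤ 7) ≈ 0.7798.

0.7798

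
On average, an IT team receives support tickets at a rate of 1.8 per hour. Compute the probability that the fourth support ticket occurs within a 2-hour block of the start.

0.4848

Over the interval, μ = 1.8 × 2 = 3.6 (a 2-hour block = 2 hours).
The fourth arrival falls in the interval iff at least 4 events occur there: P(S_4 ≤ t) = P(N ≥ 4) = 1 − P(N ≤ 3) ≈ 0.4848.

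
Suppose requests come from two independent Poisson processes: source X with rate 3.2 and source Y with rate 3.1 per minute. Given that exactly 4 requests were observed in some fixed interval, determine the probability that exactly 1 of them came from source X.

Given the total, each event is independently from source X with probability p = λ_X/(λ_X+λ_Y) = 3.2/6.3 ≈ 0.5079.
So K ~ Binomial(4, 3.2/6.3): P(K = 1) = C(4,1) · (3.2/6.3)^1 · (3.1/6.3)^3 ≈ 0.2421.

0.2421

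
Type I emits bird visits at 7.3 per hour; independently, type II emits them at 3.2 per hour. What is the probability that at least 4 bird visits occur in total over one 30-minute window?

Independent Poisson processes superpose: combined rate λ = 7.3 + 3.2 = 10.5 per hour.
Over the interval, μ = 10.5 × 0.5 = 5.25 (a 30-minute window = 0.5 hours).
P(N ≥ 4) = 1 − P(N ≤ 3) ≈ 0.7683.

0.7683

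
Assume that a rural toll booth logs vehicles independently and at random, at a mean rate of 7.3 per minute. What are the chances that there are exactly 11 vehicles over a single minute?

With mean μ = 7.3 per minute,
P(N = 11) = e^(−μ) μ^11/11! = e^(−7.3) · 7.3^11/39916800 ≈ 0.0531.

0.0531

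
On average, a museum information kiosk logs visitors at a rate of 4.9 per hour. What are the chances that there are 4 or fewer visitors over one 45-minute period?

0.6920

Over the interval, μ = 4.9 × 0.75 = 3.675 (a 45-minute period = 0.75 hours).
P(N ≤ 4) = Σ_{j=0}^{4} e^(−μ) μ^j/j! ≈ 0.6920.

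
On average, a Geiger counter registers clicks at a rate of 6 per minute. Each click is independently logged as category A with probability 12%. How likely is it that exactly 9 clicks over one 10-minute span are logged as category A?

Thinning: the clicks that are logged as category A themselves form a Poisson process with rate 0.12 × 6 = 0.72 per minute.
Over the interval, μ = 0.72 × 10 = 7.2 (a 10-minute span = 10 minutes).
P(N = 9) = e^(−7.2) · 7.2^9/9! ≈ 0.1070.

0.1070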